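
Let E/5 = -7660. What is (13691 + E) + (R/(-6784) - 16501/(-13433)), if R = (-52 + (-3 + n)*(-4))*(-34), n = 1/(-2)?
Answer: -560627647275/22782368 ≈ -24608.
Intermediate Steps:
E = -38300 (E = 5*(-7660) = -38300)
n = -½ ≈ -0.50000
R = 1292 (R = (-52 + (-3 - ½)*(-4))*(-34) = (-52 - 7/2*(-4))*(-34) = (-52 + 14)*(-34) = -38*(-34) = 1292)
(13691 + E) + (R/(-6784) - 16501/(-13433)) = (13691 - 38300) + (1292/(-6784) - 16501/(-13433)) = -24609 + (1292*(-1/6784) - 16501*(-1/13433)) = -24609 + (-323/1696 + 16501/13433) = -24609 + 23646837/22782368 = -560627647275/22782368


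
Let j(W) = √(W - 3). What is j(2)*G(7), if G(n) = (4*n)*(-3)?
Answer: -84*I ≈ -84.0*I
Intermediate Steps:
G(n) = -12*n
j(W) = √(-3 + W)
j(2)*G(7) = √(-3 + 2)*(-12*7) = √(-1)*(-84) = I*(-84) = -84*I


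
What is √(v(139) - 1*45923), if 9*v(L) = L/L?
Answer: I*√413306/3 ≈ 214.3*I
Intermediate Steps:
v(L) = ⅑ (v(L) = (L/L)/9 = (⅑)*1 = ⅑)
√(v(139) - 1*45923) = √(⅑ - 1*45923) = √(⅑ - 45923) = √(-413306/9) = I*√413306/3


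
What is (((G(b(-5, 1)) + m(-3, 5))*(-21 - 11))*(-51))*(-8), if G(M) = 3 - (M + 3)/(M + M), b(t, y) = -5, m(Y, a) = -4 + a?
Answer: -248064/5 ≈ -49613.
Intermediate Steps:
G(M) = 3 - (3 + M)/(2*M)
(((G(b(-5, 1)) + m(-3, 5))*(-21 - 11))*(-51))*(-8) = ((((½)*(-3 + 5*(-5))/(-5) + (-4 + 5))*(-21 - 11))*(-51))*(-8) = ((((½)*(-⅕)*(-3 - 25) + 1)*(-32))*(-51))*(-8) = ((((½)*(-⅕)*(-28) + 1)*(-32))*(-51))*(-8) = (((14/5 + 1)*(-32))*(-51))*(-8) = (((19/5)*(-32))*(-51))*(-8) = -608/5*(-51)*(-8) = (31008/5)*(-8) = -248064/5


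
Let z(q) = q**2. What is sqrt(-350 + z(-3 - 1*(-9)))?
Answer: I*sqrt(314) ≈ 17.72*I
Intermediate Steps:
sqrt(-350 + z(-3 - 1*(-9))) = sqrt(-350 + (-3 - 1*(-9))**2) = sqrt(-350 + (-3 + 9)**2) = sqrt(-350 + 6**2) = sqrt(-350 + 36) = sqrt(-314) = I*sqrt(314)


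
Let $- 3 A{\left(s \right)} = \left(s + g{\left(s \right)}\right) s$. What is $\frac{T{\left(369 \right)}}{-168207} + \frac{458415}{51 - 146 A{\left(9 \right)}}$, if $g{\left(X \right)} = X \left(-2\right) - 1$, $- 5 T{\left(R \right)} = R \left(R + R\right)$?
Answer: $- \frac{1095054637}{10372765} \approx -105.57$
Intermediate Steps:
$T{\left(R \right)} = - \frac{2 R^{2}}{5}$ ($T{\left(R \right)} = - \frac{R \left(R + R\right)}{5} = - \frac{R 2 R}{5} = - \frac{2 R^{2}}{5}$)
$g{\left(X \right)} = -1 - 2 X$ ($g{\left(X \right)} = - 2 X - 1 = -1 - 2 X$)
$A{\left(s \right)} = - \frac{s \left(-1 - s\right)}{3}$ ($A{\left(s \right)} = - \frac{\left(s - \left(1 + 2 s\right)\right) s}{3} = - \frac{\left(-1 - s\right) s}{3} = - \frac{s \left(-1 - s\right)}{3}$)
$\frac{T{\left(369 \right)}}{-168207} + \frac{458415}{51 - 146 A{\left(9 \right)}} = \frac{\left(- \frac{2}{5}\right) 369^{2}}{-168207} + \frac{458415}{51 - 146 \cdot \frac{1}{3} \cdot 9 \left(1 + 9\right)} = \left(- \frac{2}{5}\right) 136161 \left(- \frac{1}{168207}\right) + \frac{458415}{51 - 146 \cdot \frac{1}{3} \cdot 9 \cdot 10} = \left(- \frac{272322}{5}\right) \left(- \frac{1}{168207}\right) + \frac{458415}{51 - 4380} = \frac{90774}{280345} + \frac{458415}{51 - 4380} = \frac{90774}{280345} + \frac{458415}{-4329} = \frac{90774}{280345} + 458415 \left(- \frac{1}{4329}\right) = \frac{90774}{280345} - \frac{50935}{481} = - \frac{1095054637}{10372765}$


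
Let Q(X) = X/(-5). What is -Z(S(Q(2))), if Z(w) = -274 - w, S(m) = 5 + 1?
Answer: 280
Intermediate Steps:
Q(X) = -X/5 (Q(X) = X*(-1/5) = -X/5)
S(m) = 6
-Z(S(Q(2))) = -(-274 - 1*6) = -(-274 - 6) = -1*(-280) = 280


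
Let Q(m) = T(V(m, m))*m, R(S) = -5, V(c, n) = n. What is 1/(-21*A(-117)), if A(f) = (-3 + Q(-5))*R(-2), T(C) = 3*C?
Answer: 1/7560 ≈ 0.00013228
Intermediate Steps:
Q(m) = 3*m**2 (Q(m) = (3*m)*m = 3*m**2)
A(f) = -360 (A(f) = (-3 + 3*(-5)**2)*(-5) = (-3 + 3*25)*(-5) = (-3 + 75)*(-5) = 72*(-5) = -360)
1/(-21*A(-117)) = 1/(-21*(-360)) = 1/7560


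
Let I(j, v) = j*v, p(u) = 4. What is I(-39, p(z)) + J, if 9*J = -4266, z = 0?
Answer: -630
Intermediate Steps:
J = -474 (J = (1/9)*(-4266) = -474)
I(-39, p(z)) + J = -39*4 - 474 = -156 - 474 = -630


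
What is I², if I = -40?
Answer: 1600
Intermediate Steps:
I² = (-40)² = 1600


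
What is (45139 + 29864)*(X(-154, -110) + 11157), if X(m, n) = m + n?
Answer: 817007679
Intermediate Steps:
(45139 + 29864)*(X(-154, -110) + 11157) = (45139 + 29864)*((-154 - 110) + 11157) = 75003*(-264 + 11157) = 75003*10893 = 817007679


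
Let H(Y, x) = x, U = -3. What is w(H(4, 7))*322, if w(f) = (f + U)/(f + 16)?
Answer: 56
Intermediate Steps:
w(f) = (-3 + f)/(16 + f) (w(f) = (f - 3)/(f + 16) = (-3 + f)/(16 + f))
w(H(4, 7))*322 = ((-3 + 7)/(16 + 7))*322 = (4/23)*322 = 56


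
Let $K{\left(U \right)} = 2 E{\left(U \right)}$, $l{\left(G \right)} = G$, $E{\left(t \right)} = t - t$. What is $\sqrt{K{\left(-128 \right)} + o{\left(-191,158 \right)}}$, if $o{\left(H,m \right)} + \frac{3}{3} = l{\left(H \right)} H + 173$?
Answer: $\sqrt{36653} \approx 191.45$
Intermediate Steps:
$E{\left(t \right)} = 0$
$o{\left(H,m \right)} = 172 + H^{2}$ ($o{\left(H,m \right)} = -1 + \left(H H + 173\right) = -1 + \left(H^{2} + 173\right) = -1 + \left(173 + H^{2}\right) = 172 + H^{2}$)
$K{\left(U \right)} = 0$ ($K{\left(U \right)} = 2 \cdot 0 = 0$)
$\sqrt{K{\left(-128 \right)} + o{\left(-191,158 \right)}} = \sqrt{0 + \left(172 + \left(-191\right)^{2}\right)} = \sqrt{0 + \left(172 + 36481\right)} = \sqrt{0 + 36653} = \sqrt{36653}$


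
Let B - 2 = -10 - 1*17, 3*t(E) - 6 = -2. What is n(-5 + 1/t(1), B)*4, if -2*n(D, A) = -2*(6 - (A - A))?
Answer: 24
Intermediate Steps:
t(E) = 4/3 (t(E) = 2 + (⅓)*(-2) = 2 - ⅔ = 4/3)
B = -25 (B = 2 + (-10 - 1*17) = 2 + (-10 - 17) = 2 - 27 = -25)
n(D, A) = 6 (n(D, A) = -(-1)*(6 - (A - A)) = -(-1)*(6 - 1*0) = -(-1)*(6 + 0) = -(-1)*6 = -½*(-12) = 6)
n(-5 + 1/t(1), B)*4 = 6*4 = 24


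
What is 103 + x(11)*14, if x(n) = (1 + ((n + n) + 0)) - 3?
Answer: 383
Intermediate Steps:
x(n) = -2 + 2*n (x(n) = (1 + (2*n + 0)) - 3 = (1 + 2*n) - 3 = -2 + 2*n)
103 + x(11)*14 = 103 + (-2 + 2*11)*14 = 103 + (-2 + 22)*14 = 103 + 20*14 = 103 + 280 = 383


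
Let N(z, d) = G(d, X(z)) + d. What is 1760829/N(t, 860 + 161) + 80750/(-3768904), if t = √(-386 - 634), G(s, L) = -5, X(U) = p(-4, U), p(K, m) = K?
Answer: 829539177427/478650808 ≈ 1733.1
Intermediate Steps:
X(U) = -4
t = 2*I*√255 (t = √(-1020) = 2*I*√255 ≈ 31.937*I)
N(z, d) = -5 + d
1760829/N(t, 860 + 161) + 80750/(-3768904) = 1760829/(-5 + (860 + 161)) + 80750/(-3768904) = 1760829/(-5 + 1021) + 80750*(-1/3768904) = 1760829/1016 - 40375/1884452 = 829539177427/478650808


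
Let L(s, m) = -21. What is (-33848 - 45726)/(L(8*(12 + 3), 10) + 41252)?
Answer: -79574/41231 ≈ -1.9300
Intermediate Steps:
(-33848 - 45726)/(L(8*(12 + 3), 10) + 41252) = (-33848 - 45726)/(-21 + 41252) = -79574/41231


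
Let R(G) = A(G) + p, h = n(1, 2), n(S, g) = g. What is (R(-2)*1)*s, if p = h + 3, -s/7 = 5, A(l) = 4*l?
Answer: 105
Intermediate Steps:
h = 2
s = -35 (s = -7*5 = -35)
p = 5 (p = 2 + 3 = 5)
R(G) = 5 + 4*G (R(G) = 4*G + 5 = 5 + 4*G)
(R(-2)*1)*s = ((5 + 4*(-2))*1)*(-35) = ((5 - 8)*1)*(-35) = -3*1*(-35) = -3*(-35) = 105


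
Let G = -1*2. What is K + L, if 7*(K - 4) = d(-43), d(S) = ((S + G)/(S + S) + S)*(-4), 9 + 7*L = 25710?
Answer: 1113653/301 ≈ 3699.8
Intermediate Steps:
L = 25701/7 (L = -9/7 + (⅐)*25710 = -9/7 + 25710/7 = 25701/7 ≈ 3671.6)
G = -2
d(S) = -4*S - 2*(-2 + S)/S (d(S) = ((S - 2)/(S + S) + S)*(-4) = ((-2 + S)/((2*S)) + S)*(-4) = ((-2 + S)*(1/(2*S)) + S)*(-4) = ((-2 + S)/(2*S) + S)*(-4) = (S + (-2 + S)/(2*S))*(-4) = -4*S - 2*(-2 + S)/S)
K = 8510/301 (K = 4 + (-2 - 4*(-43) + 4/(-43))/7 = 4 + (-2 + 172 + 4*(-1/43))/7 = 4 + (-2 + 172 - 4/43)/7 = 4 + (⅐)*(7306/43) = 4 + 7306/301 = 8510/301 ≈ 28.272)
K + L = 8510/301 + 25701/7 = 1113653/301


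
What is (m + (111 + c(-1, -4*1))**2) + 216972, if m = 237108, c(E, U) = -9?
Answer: 464484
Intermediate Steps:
(m + (111 + c(-1, -4*1))**2) + 216972 = (237108 + (111 - 9)**2) + 216972 = (237108 + 102**2) + 216972 = (237108 + 10404) + 216972 = 247512 + 216972 = 464484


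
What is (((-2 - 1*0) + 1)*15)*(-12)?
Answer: 180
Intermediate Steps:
(((-2 - 1*0) + 1)*15)*(-12) = (((-2 + 0) + 1)*15)*(-12) = ((-2 + 1)*15)*(-12) = -1*15*(-12) = -15*(-12) = 180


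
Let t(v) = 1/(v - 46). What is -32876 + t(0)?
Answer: -1512297/46 ≈ -32876.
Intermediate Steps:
t(v) = 1/(-46 + v)
-32876 + t(0) = -32876 + 1/(-46 + 0) = -32876 + 1/(-46) = -32876 - 1/46 = -1512297/46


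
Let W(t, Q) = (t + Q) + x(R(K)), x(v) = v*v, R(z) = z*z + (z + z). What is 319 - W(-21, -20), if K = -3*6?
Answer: -82584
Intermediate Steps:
K = -18
R(z) = z² + 2*z
x(v) = v²
W(t, Q) = 82944 + Q + t (W(t, Q) = (t + Q) + (-18*(2 - 18))² = (Q + t) + (-18*(-16))² = (Q + t) + 288² = (Q + t) + 82944 = 82944 + Q + t)
319 - W(-21, -20) = 319 - (82944 - 20 - 21) = 319 - 1*82903 = 319 - 82903 = -82584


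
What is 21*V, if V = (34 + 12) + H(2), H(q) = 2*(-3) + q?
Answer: 882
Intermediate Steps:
H(q) = -6 + q
V = 42 (V = (34 + 12) + (-6 + 2) = 46 - 4 = 42)
21*V = 21*42 = 882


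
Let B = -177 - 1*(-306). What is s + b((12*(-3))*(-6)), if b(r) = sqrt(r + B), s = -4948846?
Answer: -4948846 + sqrt(345) ≈ -4.9488e+6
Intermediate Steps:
B = 129 (B = -177 + 306 = 129)
b(r) = sqrt(129 + r) (b(r) = sqrt(r + 129) = sqrt(129 + r))
s + b((12*(-3))*(-6)) = -4948846 + sqrt(129 + (12*(-3))*(-6)) = -4948846 + sqrt(129 - 36*(-6)) = -4948846 + sqrt(129 + 216) = -4948846 + sqrt(345)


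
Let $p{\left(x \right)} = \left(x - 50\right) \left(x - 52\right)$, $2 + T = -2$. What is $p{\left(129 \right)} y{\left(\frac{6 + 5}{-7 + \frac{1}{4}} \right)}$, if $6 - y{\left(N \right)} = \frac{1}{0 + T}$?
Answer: $\frac{152075}{4} \approx 38019.0$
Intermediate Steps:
$T = -4$ ($T = -2 - 2 = -4$)
$p{\left(x \right)} = \left(-52 + x\right) \left(-50 + x\right)$ ($p{\left(x \right)} = \left(-50 + x\right) \left(-52 + x\right) = \left(-52 + x\right) \left(-50 + x\right)$)
$y{\left(N \right)} = \frac{25}{4}$ ($y{\left(N \right)} = 6 - \frac{1}{0 - 4} = 6 - \frac{1}{-4} = 6 - - \frac{1}{4} = 6 + \frac{1}{4} = \frac{25}{4}$)
$p{\left(129 \right)} y{\left(\frac{6 + 5}{-7 + \frac{1}{4}} \right)} = \left(2600 + 129^{2} - 13158\right) \frac{25}{4} = \left(2600 + 16641 - 13158\right) \frac{25}{4} = 6083 \cdot \frac{25}{4} = \frac{152075}{4}$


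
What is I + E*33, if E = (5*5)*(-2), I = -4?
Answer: -1654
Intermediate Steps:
E = -50 (E = 25*(-2) = -50)
I + E*33 = -4 - 50*33 = -4 - 1650 = -1654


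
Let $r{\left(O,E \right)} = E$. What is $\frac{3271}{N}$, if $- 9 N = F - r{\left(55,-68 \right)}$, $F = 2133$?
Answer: $- \frac{29439}{2201} \approx -13.375$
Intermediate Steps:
$N = - \frac{2201}{9}$ ($N = - \frac{2133 - -68}{9} = - \frac{2133 + 68}{9} = \left(- \frac{1}{9}\right) 2201 = - \frac{2201}{9} \approx -244.56$)
$\frac{3271}{N} = \frac{3271}{- \frac{2201}{9}} = 3271 \left(- \frac{9}{2201}\right) = - \frac{29439}{2201}$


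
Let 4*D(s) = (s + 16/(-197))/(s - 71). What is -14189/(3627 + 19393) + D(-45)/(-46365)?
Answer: -601350582535/975617967984 ≈ -0.61638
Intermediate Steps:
D(s) = (-16/197 + s)/(4*(-71 + s)) (D(s) = ((s + 16/(-197))/(s - 71))/4 = ((s + 16*(-1/197))/(-71 + s))/4 = ((s - 16/197)/(-71 + s))/4 = ((-16/197 + s)/(-71 + s))/4 = (-16/197 + s)/(4*(-71 + s)))
-14189/(3627 + 19393) + D(-45)/(-46365) = -14189/(3627 + 19393) + ((-16 + 197*(-45))/(788*(-71 - 45)))/(-46365) = -14189/23020 + ((1/788)*(-16 - 8865)/(-116))*(-1/46365) = -14189*1/23020 + ((1/788)*(-1/116)*(-8881))*(-1/46365) = -14189/23020 + (8881/91408)*(-1/46365) = -14189/23020 - 8881/4238131920 = -601350582535/975617967984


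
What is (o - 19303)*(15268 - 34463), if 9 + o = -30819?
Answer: 962264545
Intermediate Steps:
o = -30828 (o = -9 - 30819 = -30828)
(o - 19303)*(15268 - 34463) = (-30828 - 19303)*(15268 - 34463) = -50131*(-19195) = 962264545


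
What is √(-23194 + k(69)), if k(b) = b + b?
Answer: 4*I*√1441 ≈ 151.84*I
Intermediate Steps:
k(b) = 2*b
√(-23194 + k(69)) = √(-23194 + 2*69) = √(-23194 + 138) = √(-23056) = 4*I*√1441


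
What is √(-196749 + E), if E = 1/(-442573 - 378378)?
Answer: 10*I*√1326010631511733/820951 ≈ 443.56*I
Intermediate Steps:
E = -1/820951 (E = 1/(-820951) = -1/820951 ≈ -1.2181e-6)
√(-196749 + E) = √(-196749 - 1/820951) = √(-161521288300/820951) = 10*I*√1326010631511733/820951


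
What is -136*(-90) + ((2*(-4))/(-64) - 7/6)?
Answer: 293735/24 ≈ 12239.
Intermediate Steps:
-136*(-90) + ((2*(-4))/(-64) - 7/6) = 12240 + (-8*(-1/64) - 7*⅙) = 12240 + (⅛ - 7/6) = 12240 - 25/24 = 293735/24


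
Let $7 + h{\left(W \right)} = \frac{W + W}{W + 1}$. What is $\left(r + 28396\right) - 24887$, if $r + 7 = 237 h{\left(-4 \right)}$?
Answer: $2475$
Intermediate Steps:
$h{\left(W \right)} = -7 + \frac{2 W}{1 + W}$ ($h{\left(W \right)} = -7 + \frac{W + W}{W + 1} = -7 + \frac{2 W}{1 + W}$)
$r = -1034$ ($r = -7 + 237 \frac{-7 - -20}{1 - 4} = -7 + 237 \frac{-7 + 20}{-3} = -7 + 237 \left(\left(- \frac{1}{3}\right) 13\right) = -7 + 237 \left(- \frac{13}{3}\right) = -7 - 1027 = -1034$)
$\left(r + 28396\right) - 24887 = \left(-1034 + 28396\right) - 24887 = 27362 - 24887 = 2475$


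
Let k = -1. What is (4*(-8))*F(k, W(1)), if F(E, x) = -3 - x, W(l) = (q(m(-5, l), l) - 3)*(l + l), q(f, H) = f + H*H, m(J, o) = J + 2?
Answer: -224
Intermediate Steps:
m(J, o) = 2 + J
q(f, H) = f + H²
W(l) = 2*l*(-6 + l²) (W(l) = (((2 - 5) + l²) - 3)*(l + l) = ((-3 + l²) - 3)*(2*l) = (-6 + l²)*(2*l) = 2*l*(-6 + l²))
(4*(-8))*F(k, W(1)) = (4*(-8))*(-3 - 2*(-6 + 1²)) = -32*(-3 - 2*(-6 + 1)) = -32*(-3 - 2*(-5)) = -32*(-3 - 1*(-10)) = -32*(-3 + 10) = -32*7 = -224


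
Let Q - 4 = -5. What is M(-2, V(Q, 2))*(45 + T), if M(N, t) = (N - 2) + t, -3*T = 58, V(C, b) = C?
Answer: -385/3 ≈ -128.33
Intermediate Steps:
Q = -1 (Q = 4 - 5 = -1)
T = -58/3 (T = -⅓*58 = -58/3 ≈ -19.333)
M(N, t) = -2 + N + t (M(N, t) = (-2 + N) + t = -2 + N + t)
M(-2, V(Q, 2))*(45 + T) = (-2 - 2 - 1)*(45 - 58/3) = -5*77/3 = -385/3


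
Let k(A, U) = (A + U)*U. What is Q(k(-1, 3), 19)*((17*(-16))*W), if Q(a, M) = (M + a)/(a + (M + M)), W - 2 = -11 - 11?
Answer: 34000/11 ≈ 3090.9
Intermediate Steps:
W = -20 (W = 2 + (-11 - 11) = 2 - 22 = -20)
k(A, U) = U*(A + U)
Q(a, M) = (M + a)/(a + 2*M)
Q(k(-1, 3), 19)*((17*(-16))*W) = ((19 + 3*(-1 + 3))/(3*(-1 + 3) + 2*19))*((17*(-16))*(-20)) = ((19 + 3*2)/(3*2 + 38))*(-272*(-20)) = ((19 + 6)/(6 + 38))*5440 = (25/44)*5440 = 34000/11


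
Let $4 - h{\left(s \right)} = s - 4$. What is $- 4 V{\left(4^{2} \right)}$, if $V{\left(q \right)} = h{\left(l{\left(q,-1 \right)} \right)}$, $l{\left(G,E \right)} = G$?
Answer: $32$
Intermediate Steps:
$h{\left(s \right)} = 8 - s$ ($h{\left(s \right)} = 4 - \left(s - 4\right) = 4 - \left(-4 + s\right) = 8 - s$)
$V{\left(q \right)} = 8 - q$
$- 4 V{\left(4^{2} \right)} = - 4 \left(8 - 4^{2}\right) = - 4 \left(8 - 16\right) = \left(-4\right) \left(-8\right) = 32$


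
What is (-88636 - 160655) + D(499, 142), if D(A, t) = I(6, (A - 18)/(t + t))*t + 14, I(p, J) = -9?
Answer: -250555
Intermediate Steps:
D(A, t) = 14 - 9*t (D(A, t) = -9*t + 14 = 14 - 9*t)
(-88636 - 160655) + D(499, 142) = (-88636 - 160655) + (14 - 9*142) = -249291 + (14 - 1278) = -249291 - 1264 = -250555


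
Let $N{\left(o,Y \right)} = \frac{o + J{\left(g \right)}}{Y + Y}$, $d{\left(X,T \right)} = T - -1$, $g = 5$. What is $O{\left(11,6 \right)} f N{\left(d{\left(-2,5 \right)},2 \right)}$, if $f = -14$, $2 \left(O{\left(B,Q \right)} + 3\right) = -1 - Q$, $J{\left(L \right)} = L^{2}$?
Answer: $\frac{2821}{4} \approx 705.25$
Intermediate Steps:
$d{\left(X,T \right)} = 1 + T$ ($d{\left(X,T \right)} = T + 1 = 1 + T$)
$N{\left(o,Y \right)} = \frac{25 + o}{2 Y}$ ($N{\left(o,Y \right)} = \frac{o + 5^{2}}{Y + Y} = \frac{o + 25}{2 Y} = \left(25 + o\right) \frac{1}{2 Y} = \frac{25 + o}{2 Y}$)
$O{\left(B,Q \right)} = - \frac{7}{2} - \frac{Q}{2}$ ($O{\left(B,Q \right)} = -3 + \frac{-1 - Q}{2} = -3 - \left(\frac{1}{2} + \frac{Q}{2}\right) = - \frac{7}{2} - \frac{Q}{2}$)
$O{\left(11,6 \right)} f N{\left(d{\left(-2,5 \right)},2 \right)} = \left(- \frac{7}{2} - 3\right) \left(-14\right) \frac{25 + \left(1 + 5\right)}{2 \cdot 2} = \left(- \frac{7}{2} - 3\right) \left(-14\right) \frac{1}{2} \cdot \frac{1}{2} \left(25 + 6\right) = \left(- \frac{13}{2}\right) \left(-14\right) \frac{1}{2} \cdot \frac{1}{2} \cdot 31 = 91 \cdot \frac{31}{4} = \frac{2821}{4}$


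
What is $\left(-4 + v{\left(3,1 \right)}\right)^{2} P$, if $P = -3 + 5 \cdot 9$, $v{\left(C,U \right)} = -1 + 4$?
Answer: $42$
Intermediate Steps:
$v{\left(C,U \right)} = 3$
$P = 42$ ($P = -3 + 45 = 42$)
$\left(-4 + v{\left(3,1 \right)}\right)^{2} P = \left(-4 + 3\right)^{2} \cdot 42 = \left(-1\right)^{2} \cdot 42 = 1 \cdot 42 = 42$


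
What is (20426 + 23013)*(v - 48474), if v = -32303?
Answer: -3508872103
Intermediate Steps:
(20426 + 23013)*(v - 48474) = (20426 + 23013)*(-32303 - 48474) = 43439*(-80777) = -3508872103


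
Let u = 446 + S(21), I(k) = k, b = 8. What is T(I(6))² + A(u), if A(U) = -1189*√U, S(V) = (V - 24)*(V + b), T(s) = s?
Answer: 36 - 1189*√359 ≈ -22492.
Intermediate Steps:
S(V) = (-24 + V)*(8 + V) (S(V) = (V - 24)*(V + 8) = (-24 + V)*(8 + V))
u = 359 (u = 446 + (-192 + 21² - 16*21) = 446 + (-192 + 441 - 336) = 446 - 87 = 359)
T(I(6))² + A(u) = 6² - 1189*√359 = 36 - 1189*√359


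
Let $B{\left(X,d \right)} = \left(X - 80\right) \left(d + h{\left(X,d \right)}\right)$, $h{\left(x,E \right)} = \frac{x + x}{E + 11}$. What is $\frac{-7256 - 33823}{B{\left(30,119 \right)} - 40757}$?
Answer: $\frac{178009}{202497} \approx 0.87907$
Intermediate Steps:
$h{\left(x,E \right)} = \frac{2 x}{11 + E}$
$B{\left(X,d \right)} = \left(-80 + X\right) \left(d + \frac{2 X}{11 + d}\right)$ ($B{\left(X,d \right)} = \left(X - 80\right) \left(d + \frac{2 X}{11 + d}\right) = \left(-80 + X\right) \left(d + \frac{2 X}{11 + d}\right)$)
$\frac{-7256 - 33823}{B{\left(30,119 \right)} - 40757} = \frac{-7256 - 33823}{\frac{\left(-160\right) 30 + 2 \cdot 30^{2} + 119 \left(-80 + 30\right) \left(11 + 119\right)}{11 + 119} - 40757} = - \frac{41079}{\frac{-4800 + 2 \cdot 900 + 119 \left(-50\right) 130}{130} - 40757} = - \frac{41079}{\frac{-4800 + 1800 - 773500}{130} - 40757} = - \frac{41079}{\frac{1}{130} \left(-776500\right) - 40757} = - \frac{41079}{- \frac{77650}{13} - 40757} = - \frac{41079}{- \frac{607491}{13}} = \left(-41079\right) \left(- \frac{13}{607491}\right) = \frac{178009}{202497}$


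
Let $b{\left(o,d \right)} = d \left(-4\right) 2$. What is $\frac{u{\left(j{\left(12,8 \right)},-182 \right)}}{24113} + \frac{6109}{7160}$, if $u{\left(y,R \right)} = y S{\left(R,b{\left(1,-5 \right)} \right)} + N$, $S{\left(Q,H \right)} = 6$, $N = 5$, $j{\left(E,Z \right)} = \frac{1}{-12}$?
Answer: $\frac{147338537}{172649080} \approx 0.8534$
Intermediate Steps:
$j{\left(E,Z \right)} = - \frac{1}{12}$
$b{\left(o,d \right)} = - 8 d$ ($b{\left(o,d \right)} = - 4 d 2 = - 8 d$)
$u{\left(y,R \right)} = 5 + 6 y$ ($u{\left(y,R \right)} = y 6 + 5 = 6 y + 5 = 5 + 6 y$)
$\frac{u{\left(j{\left(12,8 \right)},-182 \right)}}{24113} + \frac{6109}{7160} = \frac{5 + 6 \left(- \frac{1}{12}\right)}{24113} + \frac{6109}{7160} = \left(5 - \frac{1}{2}\right) \frac{1}{24113} + 6109 \cdot \frac{1}{7160} = \frac{9}{2} \cdot \frac{1}{24113} + \frac{6109}{7160} = \frac{9}{48226} + \frac{6109}{7160} = \frac{147338537}{172649080}$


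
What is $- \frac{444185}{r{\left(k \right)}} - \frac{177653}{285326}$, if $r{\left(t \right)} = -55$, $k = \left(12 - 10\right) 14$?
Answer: $\frac{25345551679}{3138586} \approx 8075.5$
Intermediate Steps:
$k = 28$ ($k = 2 \cdot 14 = 28$)
$- \frac{444185}{r{\left(k \right)}} - \frac{177653}{285326} = - \frac{444185}{-55} - \frac{177653}{285326} = \left(-444185\right) \left(- \frac{1}{55}\right) - \frac{177653}{285326} = \frac{88837}{11} - \frac{177653}{285326} = \frac{25345551679}{3138586}$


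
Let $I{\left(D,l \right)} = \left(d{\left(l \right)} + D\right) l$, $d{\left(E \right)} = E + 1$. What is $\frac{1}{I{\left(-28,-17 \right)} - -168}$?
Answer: $\frac{1}{916} \approx 0.0010917$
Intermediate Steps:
$d{\left(E \right)} = 1 + E$
$I{\left(D,l \right)} = l \left(1 + D + l\right)$ ($I{\left(D,l \right)} = \left(\left(1 + l\right) + D\right) l = \left(1 + D + l\right) l = l \left(1 + D + l\right)$)
$\frac{1}{I{\left(-28,-17 \right)} - -168} = \frac{1}{- 17 \left(1 - 28 - 17\right) - -168} = \frac{1}{\left(-17\right) \left(-44\right) + \left(-209 + 377\right)} = \frac{1}{748 + 168} = \frac{1}{916}$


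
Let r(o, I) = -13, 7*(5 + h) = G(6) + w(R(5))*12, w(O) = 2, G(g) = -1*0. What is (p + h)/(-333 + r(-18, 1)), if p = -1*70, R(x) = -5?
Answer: 501/2422 ≈ 0.20685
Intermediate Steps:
G(g) = 0
h = -11/7 (h = -5 + (0 + 2*12)/7 = -5 + (0 + 24)/7 = -5 + (1/7)*24 = -5 + 24/7 = -11/7 ≈ -1.5714)
p = -70
(p + h)/(-333 + r(-18, 1)) = (-70 - 11/7)/(-333 - 13) = -501/7/(-346) = -501/7*(-1/346) = 501/2422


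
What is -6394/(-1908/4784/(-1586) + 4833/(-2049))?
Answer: 8283763631312/3055509225 ≈ 2711.1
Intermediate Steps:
-6394/(-1908/4784/(-1586) + 4833/(-2049)) = -6394/(-1908*1/4784*(-1/1586) + 4833*(-1/2049)) = -6394/(-477/1196*(-1/1586) - 1611/683) = -6394/(477/1896856 - 1611/683) = -6394/(-3055509225/1295552648) = -6394*(-1295552648/3055509225) = 8283763631312/3055509225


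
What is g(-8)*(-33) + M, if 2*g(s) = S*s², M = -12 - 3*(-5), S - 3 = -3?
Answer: 3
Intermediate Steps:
S = 0 (S = 3 - 3 = 0)
M = 3 (M = -12 + 15 = 3)
g(s) = 0 (g(s) = (0*s²)/2 = (½)*0 = 0)
g(-8)*(-33) + M = 0*(-33) + 3 = 0 + 3 = 3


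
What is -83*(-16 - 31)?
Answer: 3901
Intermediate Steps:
-83*(-16 - 31) = -83*(-47) = 3901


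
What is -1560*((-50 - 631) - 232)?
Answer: 1424280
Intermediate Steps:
-1560*((-50 - 631) - 232) = -1560*(-681 - 232) = -1560*(-913) = 1424280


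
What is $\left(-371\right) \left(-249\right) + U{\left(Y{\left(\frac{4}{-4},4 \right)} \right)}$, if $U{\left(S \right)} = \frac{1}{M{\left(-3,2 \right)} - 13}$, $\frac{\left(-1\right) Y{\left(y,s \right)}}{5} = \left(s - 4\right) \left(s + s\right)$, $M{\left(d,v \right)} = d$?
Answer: $\frac{1478063}{16} \approx 92379.0$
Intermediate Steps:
$Y{\left(y,s \right)} = - 10 s \left(-4 + s\right)$ ($Y{\left(y,s \right)} = - 5 \left(s - 4\right) \left(s + s\right) = - 5 \left(-4 + s\right) 2 s = - 5 \cdot 2 s \left(-4 + s\right) = - 10 s \left(-4 + s\right)$)
$U{\left(S \right)} = - \frac{1}{16}$ ($U{\left(S \right)} = \frac{1}{-3 - 13} = \frac{1}{-16} = - \frac{1}{16}$)
$\left(-371\right) \left(-249\right) + U{\left(Y{\left(\frac{4}{-4},4 \right)} \right)} = \left(-371\right) \left(-249\right) - \frac{1}{16} = 92379 - \frac{1}{16} = \frac{1478063}{16}$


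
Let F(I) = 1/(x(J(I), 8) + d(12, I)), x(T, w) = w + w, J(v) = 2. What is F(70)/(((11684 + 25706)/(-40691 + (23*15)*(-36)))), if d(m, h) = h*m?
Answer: -53111/32005840 ≈ -0.0016594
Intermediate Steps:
x(T, w) = 2*w
F(I) = 1/(16 + 12*I) (F(I) = 1/(2*8 + I*12) = 1/(16 + 12*I))
F(70)/(((11684 + 25706)/(-40691 + (23*15)*(-36)))) = (1/(4*(4 + 3*70)))/(((11684 + 25706)/(-40691 + (23*15)*(-36)))) = (1/(4*(4 + 210)))/((37390/(-40691 + 345*(-36)))) = ((¼)/214)/((37390/(-40691 - 12420))) = ((¼)*(1/214))/((37390/(-53111))) = 1/(856*((37390*(-1/53111)))) = 1/(856*(-37390/53111)) = (1/856)*(-53111/37390) = -53111/32005840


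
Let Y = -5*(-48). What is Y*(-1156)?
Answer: -277440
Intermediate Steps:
Y = 240
Y*(-1156) = 240*(-1156) = -277440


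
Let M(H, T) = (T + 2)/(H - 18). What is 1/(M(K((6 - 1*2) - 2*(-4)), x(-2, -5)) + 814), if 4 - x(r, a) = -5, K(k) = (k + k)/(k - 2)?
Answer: 78/63437 ≈ 0.0012296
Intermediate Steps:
K(k) = 2*k/(-2 + k) (K(k) = (2*k)/(-2 + k) = 2*k/(-2 + k))
x(r, a) = 9 (x(r, a) = 4 - 1*(-5) = 4 + 5 = 9)
M(H, T) = (2 + T)/(-18 + H)
1/(M(K((6 - 1*2) - 2*(-4)), x(-2, -5)) + 814) = 1/((2 + 9)/(-18 + 2*((6 - 1*2) - 2*(-4))/(-2 + ((6 - 1*2) - 2*(-4)))) + 814) = 1/(11/(-18 + 2*((6 - 2) + 8)/(-2 + ((6 - 2) + 8))) + 814) = 1/(11/(-18 + 2*(4 + 8)/(-2 + (4 + 8))) + 814) = 1/(11/(-18 + 2*12/(-2 + 12)) + 814) = 1/(11/(-18 + 2*12/10) + 814) = 1/(11/(-18 + 2*12*(1/10)) + 814) = 1/(11/(-18 + 12/5) + 814) = 1/(11/(-78/5) + 814) = 1/(-5/78*11 + 814) = 1/(-55/78 + 814) = 1/(63437/78) = 78/63437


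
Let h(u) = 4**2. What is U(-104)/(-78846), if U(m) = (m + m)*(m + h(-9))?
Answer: -9152/39423 ≈ -0.23215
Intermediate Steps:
h(u) = 16
U(m) = 2*m*(16 + m) (U(m) = (m + m)*(m + 16) = (2*m)*(16 + m) = 2*m*(16 + m))
U(-104)/(-78846) = (2*(-104)*(16 - 104))/(-78846) = (2*(-104)*(-88))*(-1/78846) = 18304*(-1/78846) = -9152/39423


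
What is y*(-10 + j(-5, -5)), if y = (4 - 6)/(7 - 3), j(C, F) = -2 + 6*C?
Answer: 21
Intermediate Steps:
y = -½ (y = -2/4 = -2*¼ = -½ ≈ -0.50000)
y*(-10 + j(-5, -5)) = -(-10 + (-2 + 6*(-5)))/2 = -(-10 + (-2 - 30))/2 = -(-10 - 32)/2 = -½*(-42) = 21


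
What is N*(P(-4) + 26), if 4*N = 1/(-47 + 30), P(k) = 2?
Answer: -7/17 ≈ -0.41176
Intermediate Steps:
N = -1/68 (N = 1/(4*(-47 + 30)) = (¼)/(-17) = (¼)*(-1/17) = -1/68 ≈ -0.014706)
N*(P(-4) + 26) = -(2 + 26)/68 = -1/68*28 = -7/17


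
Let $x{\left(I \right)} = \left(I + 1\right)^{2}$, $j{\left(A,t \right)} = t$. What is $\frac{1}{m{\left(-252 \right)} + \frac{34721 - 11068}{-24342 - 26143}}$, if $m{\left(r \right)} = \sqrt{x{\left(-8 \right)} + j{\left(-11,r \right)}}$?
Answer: $- \frac{170588815}{73993245012} - \frac{2548735225 i \sqrt{203}}{517952715084} \approx -0.0023055 - 0.07011 i$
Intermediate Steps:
$x{\left(I \right)} = \left(1 + I\right)^{2}$
$m{\left(r \right)} = \sqrt{49 + r}$ ($m{\left(r \right)} = \sqrt{\left(1 - 8\right)^{2} + r} = \sqrt{\left(-7\right)^{2} + r} = \sqrt{49 + r}$)
$\frac{1}{m{\left(-252 \right)} + \frac{34721 - 11068}{-24342 - 26143}} = \frac{1}{\sqrt{49 - 252} + \frac{34721 - 11068}{-24342 - 26143}} = \frac{1}{\sqrt{-203} + \frac{23653}{-50485}} = \frac{1}{i \sqrt{203} + 23653 \left(- \frac{1}{50485}\right)} = \frac{1}{i \sqrt{203} - \frac{23653}{50485}} = \frac{1}{- \frac{23653}{50485} + i \sqrt{203}}$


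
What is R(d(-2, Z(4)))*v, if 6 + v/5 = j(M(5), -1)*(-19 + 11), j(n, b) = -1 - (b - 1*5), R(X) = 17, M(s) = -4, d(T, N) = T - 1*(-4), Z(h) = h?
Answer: -3910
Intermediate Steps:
d(T, N) = 4 + T (d(T, N) = T + 4 = 4 + T)
j(n, b) = 4 - b (j(n, b) = -1 - (b - 5) = -1 - (-5 + b) = -1 + (5 - b) = 4 - b)
v = -230 (v = -30 + 5*((4 - 1*(-1))*(-19 + 11)) = -30 + 5*((4 + 1)*(-8)) = -30 + 5*(5*(-8)) = -30 + 5*(-40) = -30 - 200 = -230)
R(d(-2, Z(4)))*v = 17*(-230) = -3910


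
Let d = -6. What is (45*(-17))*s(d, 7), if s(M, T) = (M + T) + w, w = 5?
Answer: -4590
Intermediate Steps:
s(M, T) = 5 + M + T (s(M, T) = (M + T) + 5 = 5 + M + T)
(45*(-17))*s(d, 7) = (45*(-17))*(5 - 6 + 7) = -765*6 = -4590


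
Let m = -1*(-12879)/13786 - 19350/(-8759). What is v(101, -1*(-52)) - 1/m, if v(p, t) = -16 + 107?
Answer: 34419778177/379566261 ≈ 90.682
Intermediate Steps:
v(p, t) = 91
m = 379566261/120751574 (m = 12879*(1/13786) - 19350*(-1/8759) = 12879/13786 + 19350/8759 = 379566261/120751574 ≈ 3.1434)
v(101, -1*(-52)) - 1/m = 91 - 1/379566261/120751574 = 91 - 1*120751574/379566261 = 91 - 120751574/379566261 = 34419778177/379566261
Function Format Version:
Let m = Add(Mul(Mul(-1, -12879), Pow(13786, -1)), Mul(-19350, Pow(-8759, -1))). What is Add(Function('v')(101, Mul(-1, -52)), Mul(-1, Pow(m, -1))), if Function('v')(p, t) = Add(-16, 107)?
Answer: Rational(34419778177, 379566261) ≈ 90.682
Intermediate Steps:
Function('v')(p, t) = 91
m = Rational(379566261, 120751574) (m = Add(Mul(12879, Rational(1, 13786)), Mul(-19350, Rational(-1, 8759))) = Add(Rational(12879, 13786), Rational(19350, 8759)) = Rational(379566261, 120751574) ≈ 3.1434)
Add(Function('v')(101, Mul(-1, -52)), Mul(-1, Pow(m, -1))) = Add(91, Mul(-1, Pow(Rational(379566261, 120751574), -1))) = Add(91, Mul(-1, Rational(120751574, 379566261))) = Add(91, Rational(-120751574, 379566261)) = Rational(34419778177, 379566261)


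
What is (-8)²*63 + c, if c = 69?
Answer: 4101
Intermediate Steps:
(-8)²*63 + c = (-8)²*63 + 69 = 64*63 + 69 = 4032 + 69 = 4101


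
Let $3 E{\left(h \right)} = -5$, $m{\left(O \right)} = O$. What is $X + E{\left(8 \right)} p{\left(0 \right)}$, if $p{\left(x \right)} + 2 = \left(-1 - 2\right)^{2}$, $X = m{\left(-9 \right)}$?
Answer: $- \frac{62}{3} \approx -20.667$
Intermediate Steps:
$E{\left(h \right)} = - \frac{5}{3}$ ($E{\left(h \right)} = \frac{1}{3} \left(-5\right) = - \frac{5}{3}$)
$X = -9$
$p{\left(x \right)} = 7$ ($p{\left(x \right)} = -2 + \left(-1 - 2\right)^{2} = -2 + \left(-3\right)^{2} = -2 + 9 = 7$)
$X + E{\left(8 \right)} p{\left(0 \right)} = -9 - \frac{35}{3} = - \frac{62}{3}$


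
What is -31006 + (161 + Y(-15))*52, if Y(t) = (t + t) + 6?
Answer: -23882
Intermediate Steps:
Y(t) = 6 + 2*t (Y(t) = 2*t + 6 = 6 + 2*t)
-31006 + (161 + Y(-15))*52 = -31006 + (161 + (6 + 2*(-15)))*52 = -31006 + (161 + (6 - 30))*52 = -31006 + (161 - 24)*52 = -31006 + 137*52 = -31006 + 7124 = -23882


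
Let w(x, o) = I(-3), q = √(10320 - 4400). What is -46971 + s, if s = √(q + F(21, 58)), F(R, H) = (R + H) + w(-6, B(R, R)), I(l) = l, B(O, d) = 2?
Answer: -46971 + 2*√(19 + √370) ≈ -46959.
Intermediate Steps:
q = 4*√370 (q = √5920 = 4*√370 ≈ 76.942)
w(x, o) = -3
F(R, H) = -3 + H + R (F(R, H) = (R + H) - 3 = (H + R) - 3 = -3 + H + R)
s = √(76 + 4*√370) (s = √(4*√370 + (-3 + 58 + 21)) = √(4*√370 + 76) = √(76 + 4*√370) ≈ 12.367)
-46971 + s = -46971 + 2*√(19 + √370)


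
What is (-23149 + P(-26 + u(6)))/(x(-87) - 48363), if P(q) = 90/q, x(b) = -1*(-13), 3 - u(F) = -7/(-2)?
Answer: 1227077/2562550 ≈ 0.47885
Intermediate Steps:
u(F) = -½ (u(F) = 3 - (-7)/(-2) = 3 - (-7)*(-1)/2 = 3 - 1*7/2 = 3 - 7/2 = -½)
x(b) = 13
(-23149 + P(-26 + u(6)))/(x(-87) - 48363) = (-23149 + 90/(-26 - ½))/(13 - 48363) = (-23149 + 90/(-53/2))/(-48350) = (-23149 + 90*(-2/53))*(-1/48350) = (-23149 - 180/53)*(-1/48350) = -1227077/53*(-1/48350) = 1227077/2562550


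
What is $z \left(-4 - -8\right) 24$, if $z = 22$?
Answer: $2112$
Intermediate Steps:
$z \left(-4 - -8\right) 24 = 22 \left(-4 - -8\right) 24 = 22 \left(-4 + 8\right) 24 = 22 \cdot 4 \cdot 24 = 88 \cdot 24 = 2112$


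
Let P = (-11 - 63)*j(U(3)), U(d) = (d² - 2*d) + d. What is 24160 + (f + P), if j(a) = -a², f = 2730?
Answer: 29554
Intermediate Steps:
U(d) = d² - d
P = 2664 (P = (-11 - 63)*(-(3*(-1 + 3))²) = -(-74)*(3*2)² = -(-74)*6² = -(-74)*36 = -74*(-36) = 2664)
24160 + (f + P) = 24160 + (2730 + 2664) = 24160 + 5394 = 29554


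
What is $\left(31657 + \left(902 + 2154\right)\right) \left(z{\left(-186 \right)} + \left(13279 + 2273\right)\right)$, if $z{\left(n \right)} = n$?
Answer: $533399958$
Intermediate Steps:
$\left(31657 + \left(902 + 2154\right)\right) \left(z{\left(-186 \right)} + \left(13279 + 2273\right)\right) = \left(31657 + \left(902 + 2154\right)\right) \left(-186 + \left(13279 + 2273\right)\right) = \left(31657 + 3056\right) \left(-186 + 15552\right) = 34713 \cdot 15366 = 533399958$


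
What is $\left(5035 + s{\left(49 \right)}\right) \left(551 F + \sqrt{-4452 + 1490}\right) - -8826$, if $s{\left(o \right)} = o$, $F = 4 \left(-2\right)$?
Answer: $-22401446 + 5084 i \sqrt{2962} \approx -2.2401 \cdot 10^{7} + 2.7669 \cdot 10^{5} i$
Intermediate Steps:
$F = -8$
$\left(5035 + s{\left(49 \right)}\right) \left(551 F + \sqrt{-4452 + 1490}\right) - -8826 = \left(5035 + 49\right) \left(551 \left(-8\right) + \sqrt{-4452 + 1490}\right) - -8826 = 5084 \left(-4408 + \sqrt{-2962}\right) + 8826 = 5084 \left(-4408 + i \sqrt{2962}\right) + 8826 = \left(-22410272 + 5084 i \sqrt{2962}\right) + 8826 = -22401446 + 5084 i \sqrt{2962}$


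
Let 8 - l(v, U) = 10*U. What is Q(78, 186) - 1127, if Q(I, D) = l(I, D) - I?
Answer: -3057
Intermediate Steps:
l(v, U) = 8 - 10*U
Q(I, D) = 8 - I - 10*D (Q(I, D) = (8 - 10*D) - I = 8 - I - 10*D)
Q(78, 186) - 1127 = (8 - 1*78 - 10*186) - 1127 = (8 - 78 - 1860) - 1127 = -1930 - 1127 = -3057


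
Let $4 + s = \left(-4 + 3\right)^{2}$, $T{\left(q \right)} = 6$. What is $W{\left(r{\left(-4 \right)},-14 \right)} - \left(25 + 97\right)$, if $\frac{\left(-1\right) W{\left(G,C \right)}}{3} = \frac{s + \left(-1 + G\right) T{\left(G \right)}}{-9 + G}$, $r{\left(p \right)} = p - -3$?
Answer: $- \frac{253}{2} \approx -126.5$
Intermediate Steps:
$r{\left(p \right)} = 3 + p$ ($r{\left(p \right)} = p + 3 = 3 + p$)
$s = -3$ ($s = -4 + \left(-4 + 3\right)^{2} = -4 + \left(-1\right)^{2} = -4 + 1 = -3$)
$W{\left(G,C \right)} = - \frac{3 \left(-9 + 6 G\right)}{-9 + G}$ ($W{\left(G,C \right)} = - 3 \frac{-3 + \left(-1 + G\right) 6}{-9 + G} = - 3 \frac{-3 + \left(-6 + 6 G\right)}{-9 + G} = - 3 \frac{-9 + 6 G}{-9 + G} = - \frac{3 \left(-9 + 6 G\right)}{-9 + G}$)
$W{\left(r{\left(-4 \right)},-14 \right)} - \left(25 + 97\right) = \frac{9 \left(3 - 2 \left(3 - 4\right)\right)}{-9 + \left(3 - 4\right)} - \left(25 + 97\right) = \frac{9 \left(3 - -2\right)}{-9 - 1} - 122 = \frac{9 \left(3 + 2\right)}{-10} - 122 = 9 \left(- \frac{1}{10}\right) 5 - 122 = - \frac{9}{2} - 122 = - \frac{253}{2}$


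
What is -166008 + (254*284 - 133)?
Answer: -94005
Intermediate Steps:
-166008 + (254*284 - 133) = -166008 + (72136 - 133) = -166008 + 72003 = -94005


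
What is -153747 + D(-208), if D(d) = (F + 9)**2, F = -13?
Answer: -153731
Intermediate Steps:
D(d) = 16 (D(d) = (-13 + 9)**2 = (-4)**2 = 16)
-153747 + D(-208) = -153747 + 16 = -153731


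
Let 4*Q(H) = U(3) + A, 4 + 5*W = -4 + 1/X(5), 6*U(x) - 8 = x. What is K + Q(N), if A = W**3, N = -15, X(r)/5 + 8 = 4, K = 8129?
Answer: 97540980157/12000000 ≈ 8128.4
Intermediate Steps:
X(r) = -20 (X(r) = -40 + 5*4 = -40 + 20 = -20)
U(x) = 4/3 + x/6
W = -161/100 (W = -4/5 + (-4 + 1/(-20))/5 = -4/5 + (-4 - 1/20)/5 = -4/5 + (1/5)*(-81/20) = -4/5 - 81/100 = -161/100 ≈ -1.6100)
A = -4173281/1000000 (A = (-161/100)**3 = -4173281/1000000 ≈ -4.1733)
Q(H) = -7019843/12000000 (Q(H) = ((4/3 + (1/6)*3) - 4173281/1000000)/4 = ((4/3 + 1/2) - 4173281/1000000)/4 = (11/6 - 4173281/1000000)/4 = (1/4)*(-7019843/3000000) = -7019843/12000000)
K + Q(N) = 8129 - 7019843/12000000 = 97540980157/12000000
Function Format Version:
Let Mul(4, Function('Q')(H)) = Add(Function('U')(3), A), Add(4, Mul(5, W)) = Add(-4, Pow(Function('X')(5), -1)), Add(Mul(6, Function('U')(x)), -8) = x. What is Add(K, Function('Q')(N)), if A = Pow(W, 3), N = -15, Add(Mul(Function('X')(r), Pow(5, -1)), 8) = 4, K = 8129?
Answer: Rational(97540980157, 12000000) ≈ 8128.4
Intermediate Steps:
Function('X')(r) = -20 (Function('X')(r) = Add(-40, Mul(5, 4)) = Add(-40, 20) = -20)
Function('U')(x) = Add(Rational(4, 3), Mul(Rational(1, 6), x))
W = Rational(-161, 100) (W = Add(Rational(-4, 5), Mul(Rational(1, 5), Add(-4, Pow(-20, -1)))) = Add(Rational(-4, 5), Mul(Rational(1, 5), Add(-4, Rational(-1, 20)))) = Add(Rational(-4, 5), Mul(Rational(1, 5), Rational(-81, 20))) = Add(Rational(-4, 5), Rational(-81, 100)) = Rational(-161, 100) ≈ -1.6100)
A = Rational(-4173281, 1000000) (A = Pow(Rational(-161, 100), 3) = Rational(-4173281, 1000000) ≈ -4.1733)
Function('Q')(H) = Rational(-7019843, 12000000) (Function('Q')(H) = Mul(Rational(1, 4), Add(Add(Rational(4, 3), Mul(Rational(1, 6), 3)), Rational(-4173281, 1000000))) = Mul(Rational(1, 4), Add(Add(Rational(4, 3), Rational(1, 2)), Rational(-4173281, 1000000))) = Mul(Rational(1, 4), Add(Rational(11, 6), Rational(-4173281, 1000000))) = Mul(Rational(1, 4), Rational(-7019843, 3000000)) = Rational(-7019843, 12000000))
Add(K, Function('Q')(N)) = Add(8129, Rational(-7019843, 12000000)) = Rational(97540980157, 12000000)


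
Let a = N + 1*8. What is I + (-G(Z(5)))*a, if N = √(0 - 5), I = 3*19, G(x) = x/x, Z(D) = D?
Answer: 49 - I*√5 ≈ 49.0 - 2.2361*I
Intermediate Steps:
G(x) = 1
I = 57
N = I*√5 (N = √(-5) = I*√5 ≈ 2.2361*I)
a = 8 + I*√5 (a = I*√5 + 1*8 = I*√5 + 8 = 8 + I*√5 ≈ 8.0 + 2.2361*I)
I + (-G(Z(5)))*a = 57 + (-1*1)*(8 + I*√5) = 57 - (8 + I*√5) = 57 + (-8 - I*√5) = 49 - I*√5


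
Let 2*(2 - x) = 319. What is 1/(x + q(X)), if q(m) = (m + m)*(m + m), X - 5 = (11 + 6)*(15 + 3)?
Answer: 2/773453 ≈ 2.5858e-6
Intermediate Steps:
X = 311 (X = 5 + (11 + 6)*(15 + 3) = 5 + 17*18 = 5 + 306 = 311)
x = -315/2 (x = 2 - 1/2*319 = 2 - 319/2 = -315/2 ≈ -157.50)
q(m) = 4*m**2 (q(m) = (2*m)*(2*m) = 4*m**2)
1/(x + q(X)) = 1/(-315/2 + 4*311**2) = 1/(-315/2 + 4*96721) = 1/(-315/2 + 386884) = 1/(773453/2) = 2/773453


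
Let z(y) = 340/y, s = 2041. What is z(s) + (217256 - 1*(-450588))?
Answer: 1363069944/2041 ≈ 6.6784e+5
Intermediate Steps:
z(s) + (217256 - 1*(-450588)) = 340/2041 + (217256 - 1*(-450588)) = 340*(1/2041) + (217256 + 450588) = 340/2041 + 667844 = 1363069944/2041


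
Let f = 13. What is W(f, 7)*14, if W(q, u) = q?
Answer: 182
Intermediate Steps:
W(f, 7)*14 = 13*14 = 182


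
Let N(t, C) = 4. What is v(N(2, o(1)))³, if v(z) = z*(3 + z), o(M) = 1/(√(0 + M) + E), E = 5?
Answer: 21952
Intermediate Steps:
o(M) = 1/(5 + √M) (o(M) = 1/(√(0 + M) + 5) = 1/(√M + 5) = 1/(5 + √M))
v(N(2, o(1)))³ = (4*(3 + 4))³ = (4*7)³ = 28³ = 21952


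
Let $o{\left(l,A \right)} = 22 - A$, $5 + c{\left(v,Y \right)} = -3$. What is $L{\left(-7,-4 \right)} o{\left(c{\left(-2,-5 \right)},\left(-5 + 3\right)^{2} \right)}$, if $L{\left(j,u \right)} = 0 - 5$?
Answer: $-90$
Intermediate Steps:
$c{\left(v,Y \right)} = -8$ ($c{\left(v,Y \right)} = -5 - 3 = -8$)
$L{\left(j,u \right)} = -5$
$L{\left(-7,-4 \right)} o{\left(c{\left(-2,-5 \right)},\left(-5 + 3\right)^{2} \right)} = - 5 \left(22 - \left(-5 + 3\right)^{2}\right) = - 5 \left(22 - \left(-2\right)^{2}\right) = - 5 \left(22 - 4\right) = \left(-5\right) 18 = -90$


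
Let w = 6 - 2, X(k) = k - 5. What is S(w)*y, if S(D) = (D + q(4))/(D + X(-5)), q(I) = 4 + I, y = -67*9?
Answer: 1206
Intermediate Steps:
y = -603
X(k) = -5 + k
w = 4
S(D) = (8 + D)/(-10 + D) (S(D) = (D + (4 + 4))/(D + (-5 - 5)) = (D + 8)/(D - 10) = (8 + D)/(-10 + D))
S(w)*y = ((8 + 4)/(-10 + 4))*(-603) = (12/(-6))*(-603) = -⅙*12*(-603) = -2*(-603) = 1206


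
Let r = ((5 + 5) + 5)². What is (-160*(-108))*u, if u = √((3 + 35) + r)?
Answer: 17280*√263 ≈ 2.8023e+5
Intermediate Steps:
r = 225 (r = (10 + 5)² = 15² = 225)
u = √263 (u = √((3 + 35) + 225) = √(38 + 225) = √263 ≈ 16.217)
(-160*(-108))*u = (-160*(-108))*√263 = 17280*√263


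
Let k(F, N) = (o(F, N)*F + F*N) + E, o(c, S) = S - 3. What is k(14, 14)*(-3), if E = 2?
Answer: -1056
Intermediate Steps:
o(c, S) = -3 + S
k(F, N) = 2 + F*N + F*(-3 + N) (k(F, N) = ((-3 + N)*F + F*N) + 2 = (F*(-3 + N) + F*N) + 2 = (F*N + F*(-3 + N)) + 2 = 2 + F*N + F*(-3 + N))
k(14, 14)*(-3) = (2 + 14*14 + 14*(-3 + 14))*(-3) = (2 + 196 + 14*11)*(-3) = (2 + 196 + 154)*(-3) = 352*(-3) = -1056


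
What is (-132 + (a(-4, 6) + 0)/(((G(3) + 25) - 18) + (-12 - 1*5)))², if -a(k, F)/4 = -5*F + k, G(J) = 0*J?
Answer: 529984/25 ≈ 21199.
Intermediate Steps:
G(J) = 0
a(k, F) = -4*k + 20*F (a(k, F) = -4*(-5*F + k) = -4*(k - 5*F) = -4*k + 20*F)
(-132 + (a(-4, 6) + 0)/(((G(3) + 25) - 18) + (-12 - 1*5)))² = (-132 + ((-4*(-4) + 20*6) + 0)/(((0 + 25) - 18) + (-12 - 1*5)))² = (-132 + ((16 + 120) + 0)/((25 - 18) + (-12 - 5)))² = (-132 + (136 + 0)/(7 - 17))² = (-132 + 136/(-10))² = (-132 + 136*(-⅒))² = (-132 - 68/5)² = (-728/5)² = 529984/25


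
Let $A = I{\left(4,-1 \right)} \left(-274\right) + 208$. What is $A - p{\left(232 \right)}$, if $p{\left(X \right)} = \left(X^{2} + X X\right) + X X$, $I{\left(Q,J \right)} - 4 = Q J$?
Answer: $-161264$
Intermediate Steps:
$I{\left(Q,J \right)} = 4 + J Q$ ($I{\left(Q,J \right)} = 4 + Q J = 4 + J Q$)
$p{\left(X \right)} = 3 X^{2}$ ($p{\left(X \right)} = \left(X^{2} + X^{2}\right) + X^{2} = 2 X^{2} + X^{2} = 3 X^{2}$)
$A = 208$ ($A = \left(4 - 4\right) \left(-274\right) + 208 = 0 \left(-274\right) + 208 = 0 + 208 = 208$)
$A - p{\left(232 \right)} = 208 - 3 \cdot 232^{2} = 208 - 3 \cdot 53824 = 208 - 161472 = -161264$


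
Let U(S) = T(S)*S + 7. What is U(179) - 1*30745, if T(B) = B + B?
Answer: 33344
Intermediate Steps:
T(B) = 2*B
U(S) = 7 + 2*S² (U(S) = (2*S)*S + 7 = 2*S² + 7 = 7 + 2*S²)
U(179) - 1*30745 = (7 + 2*179²) - 1*30745 = (7 + 2*32041) - 30745 = (7 + 64082) - 30745 = 64089 - 30745 = 33344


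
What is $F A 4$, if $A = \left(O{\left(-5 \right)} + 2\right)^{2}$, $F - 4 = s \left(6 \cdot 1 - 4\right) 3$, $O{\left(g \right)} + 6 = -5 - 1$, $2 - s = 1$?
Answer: $4000$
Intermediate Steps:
$s = 1$ ($s = 2 - 1 = 1$)
$O{\left(g \right)} = -12$ ($O{\left(g \right)} = -6 - 6 = -12$)
$F = 10$ ($F = 4 + 1 \left(6 \cdot 1 - 4\right) 3 = 4 + 1 \left(6 - 4\right) 3 = 4 + 1 \cdot 2 \cdot 3 = 4 + 2 \cdot 3 = 4 + 6 = 10$)
$A = 100$ ($A = \left(-12 + 2\right)^{2} = \left(-10\right)^{2} = 100$)
$F A 4 = 10 \cdot 100 \cdot 4 = 1000 \cdot 4 = 4000$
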